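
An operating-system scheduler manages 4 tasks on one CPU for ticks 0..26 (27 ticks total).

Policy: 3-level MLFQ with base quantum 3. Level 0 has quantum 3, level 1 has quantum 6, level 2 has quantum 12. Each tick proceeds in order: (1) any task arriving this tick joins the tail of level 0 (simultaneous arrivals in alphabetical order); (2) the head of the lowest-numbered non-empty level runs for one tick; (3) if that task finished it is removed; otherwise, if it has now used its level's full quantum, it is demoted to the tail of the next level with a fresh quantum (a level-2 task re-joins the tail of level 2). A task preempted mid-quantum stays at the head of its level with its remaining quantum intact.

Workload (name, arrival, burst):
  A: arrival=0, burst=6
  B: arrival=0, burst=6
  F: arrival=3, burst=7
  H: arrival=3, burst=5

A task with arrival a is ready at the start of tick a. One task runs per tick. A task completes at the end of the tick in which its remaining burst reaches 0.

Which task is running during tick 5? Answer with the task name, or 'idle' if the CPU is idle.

t=0: L0/L1/L2 = AB/-/- → run A
t=1: L0/L1/L2 = AB/-/- → run A
t=2: L0/L1/L2 = AB/-/- → run A
t=3: L0/L1/L2 = BFH/A/- → run B
t=4: L0/L1/L2 = BFH/A/- → run B
t=5: L0/L1/L2 = BFH/A/- → run B
t=6: L0/L1/L2 = FH/AB/- → run F
t=7: L0/L1/L2 = FH/AB/- → run F
t=8: L0/L1/L2 = FH/AB/- → run F
t=9: L0/L1/L2 = H/ABF/- → run H
t=10: L0/L1/L2 = H/ABF/- → run H
t=11: L0/L1/L2 = H/ABF/- → run H
t=12: L0/L1/L2 = -/ABFH/- → run A
t=13: L0/L1/L2 = -/ABFH/- → run A
t=14: L0/L1/L2 = -/ABFH/- → run A
t=15: L0/L1/L2 = -/BFH/- → run B
t=16: L0/L1/L2 = -/BFH/- → run B
t=17: L0/L1/L2 = -/BFH/- → run B
t=18: L0/L1/L2 = -/FH/- → run F
t=19: L0/L1/L2 = -/FH/- → run F
t=20: L0/L1/L2 = -/FH/- → run F
t=21: L0/L1/L2 = -/FH/- → run F
t=22: L0/L1/L2 = -/H/- → run H
t=23: L0/L1/L2 = -/H/- → run H
t=24: (idle)
t=25: (idle)
t=26: (idle)

running at tick 5 = B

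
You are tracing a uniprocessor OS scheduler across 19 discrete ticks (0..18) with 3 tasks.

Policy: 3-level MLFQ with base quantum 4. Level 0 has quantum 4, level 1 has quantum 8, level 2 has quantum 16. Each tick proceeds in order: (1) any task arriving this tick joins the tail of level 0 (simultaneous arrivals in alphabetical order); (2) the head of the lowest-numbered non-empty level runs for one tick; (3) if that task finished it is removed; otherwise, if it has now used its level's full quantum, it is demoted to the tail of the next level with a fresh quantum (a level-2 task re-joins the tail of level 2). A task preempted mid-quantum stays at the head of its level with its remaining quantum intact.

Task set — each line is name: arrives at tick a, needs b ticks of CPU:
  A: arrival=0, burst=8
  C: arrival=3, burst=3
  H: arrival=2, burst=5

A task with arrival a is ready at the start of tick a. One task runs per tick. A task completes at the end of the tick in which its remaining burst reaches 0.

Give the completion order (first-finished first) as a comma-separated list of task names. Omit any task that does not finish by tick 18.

completion order = C, A, H

t=0: L0/L1/L2 = A/-/- → run A
t=1: L0/L1/L2 = A/-/- → run A
t=2: L0/L1/L2 = AH/-/- → run A
t=3: L0/L1/L2 = AHC/-/- → run A
t=4: L0/L1/L2 = HC/A/- → run H
t=5: L0/L1/L2 = HC/A/- → run H
t=6: L0/L1/L2 = HC/A/- → run H
t=7: L0/L1/L2 = HC/A/- → run H
t=8: L0/L1/L2 = C/AH/- → run C
t=9: L0/L1/L2 = C/AH/- → run C
t=10: L0/L1/L2 = C/AH/- → run C
t=11: L0/L1/L2 = -/AH/- → run A
t=12: L0/L1/L2 = -/AH/- → run A
t=13: L0/L1/L2 = -/AH/- → run A
t=14: L0/L1/L2 = -/AH/- → run A
t=15: L0/L1/L2 = -/H/- → run H
t=16: (idle)
t=17: (idle)
t=18: (idle)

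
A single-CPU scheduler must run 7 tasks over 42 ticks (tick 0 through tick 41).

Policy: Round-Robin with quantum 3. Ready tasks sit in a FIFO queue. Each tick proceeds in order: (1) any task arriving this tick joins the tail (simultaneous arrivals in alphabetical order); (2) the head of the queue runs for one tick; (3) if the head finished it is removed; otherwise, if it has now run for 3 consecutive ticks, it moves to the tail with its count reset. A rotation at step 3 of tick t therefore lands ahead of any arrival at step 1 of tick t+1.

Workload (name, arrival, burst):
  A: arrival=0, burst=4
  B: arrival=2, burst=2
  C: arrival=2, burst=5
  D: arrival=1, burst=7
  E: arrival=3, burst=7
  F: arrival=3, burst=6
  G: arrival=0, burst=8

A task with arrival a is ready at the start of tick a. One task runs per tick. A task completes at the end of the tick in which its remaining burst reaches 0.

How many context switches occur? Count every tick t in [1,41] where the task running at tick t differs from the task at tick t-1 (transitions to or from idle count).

t=0: queue=[A,G] q_used=0 → run A
t=1: queue=[A,G,D] q_used=1 → run A
t=2: queue=[A,G,D,B,C] q_used=2 → run A
t=3: queue=[G,D,B,C,A,E,F] q_used=0 → run G
t=4: queue=[G,D,B,C,A,E,F] q_used=1 → run G
t=5: queue=[G,D,B,C,A,E,F] q_used=2 → run G
t=6: queue=[D,B,C,A,E,F,G] q_used=0 → run D
t=7: queue=[D,B,C,A,E,F,G] q_used=1 → run D
t=8: queue=[D,B,C,A,E,F,G] q_used=2 → run D
t=9: queue=[B,C,A,E,F,G,D] q_used=0 → run B
t=10: queue=[B,C,A,E,F,G,D] q_used=1 → run B
t=11: queue=[C,A,E,F,G,D] q_used=0 → run C
t=12: queue=[C,A,E,F,G,D] q_used=1 → run C
t=13: queue=[C,A,E,F,G,D] q_used=2 → run C
t=14: queue=[A,E,F,G,D,C] q_used=0 → run A
t=15: queue=[E,F,G,D,C] q_used=0 → run E
t=16: queue=[E,F,G,D,C] q_used=1 → run E
t=17: queue=[E,F,G,D,C] q_used=2 → run E
t=18: queue=[F,G,D,C,E] q_used=0 → run F
t=19: queue=[F,G,D,C,E] q_used=1 → run F
t=20: queue=[F,G,D,C,E] q_used=2 → run F
t=21: queue=[G,D,C,E,F] q_used=0 → run G
t=22: queue=[G,D,C,E,F] q_used=1 → run G
t=23: queue=[G,D,C,E,F] q_used=2 → run G
t=24: queue=[D,C,E,F,G] q_used=0 → run D
t=25: queue=[D,C,E,F,G] q_used=1 → run D
t=26: queue=[D,C,E,F,G] q_used=2 → run D
t=27: queue=[C,E,F,G,D] q_used=0 → run C
t=28: queue=[C,E,F,G,D] q_used=1 → run C
t=29: queue=[E,F,G,D] q_used=0 → run E
t=30: queue=[E,F,G,D] q_used=1 → run E
t=31: queue=[E,F,G,D] q_used=2 → run E
t=32: queue=[F,G,D,E] q_used=0 → run F
t=33: queue=[F,G,D,E] q_used=1 → run F
t=34: queue=[F,G,D,E] q_used=2 → run F
t=35: queue=[G,D,E] q_used=0 → run G
t=36: queue=[G,D,E] q_used=1 → run G
t=37: queue=[D,E] q_used=0 → run D
t=38: queue=[E] q_used=0 → run E
t=39: (idle)
t=40: (idle)
t=41: (idle)

context switches = 16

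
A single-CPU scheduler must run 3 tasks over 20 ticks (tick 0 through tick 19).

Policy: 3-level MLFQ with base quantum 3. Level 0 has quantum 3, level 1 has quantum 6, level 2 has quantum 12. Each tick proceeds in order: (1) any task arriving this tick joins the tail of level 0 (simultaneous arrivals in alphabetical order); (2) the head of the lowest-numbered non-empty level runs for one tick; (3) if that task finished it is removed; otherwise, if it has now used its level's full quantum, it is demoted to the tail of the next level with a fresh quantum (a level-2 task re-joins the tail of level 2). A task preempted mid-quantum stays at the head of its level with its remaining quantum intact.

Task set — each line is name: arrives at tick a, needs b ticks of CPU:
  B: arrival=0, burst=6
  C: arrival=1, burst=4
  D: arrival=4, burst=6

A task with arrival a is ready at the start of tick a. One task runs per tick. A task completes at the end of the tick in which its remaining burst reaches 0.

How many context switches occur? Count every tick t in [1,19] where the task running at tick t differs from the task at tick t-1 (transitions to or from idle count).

context switches = 6

t=0: L0/L1/L2 = B/-/- → run B
t=1: L0/L1/L2 = BC/-/- → run B
t=2: L0/L1/L2 = BC/-/- → run B
t=3: L0/L1/L2 = C/B/- → run C
t=4: L0/L1/L2 = CD/B/- → run C
t=5: L0/L1/L2 = CD/B/- → run C
t=6: L0/L1/L2 = D/BC/- → run D
t=7: L0/L1/L2 = D/BC/- → run D
t=8: L0/L1/L2 = D/BC/- → run D
t=9: L0/L1/L2 = -/BCD/- → run B
t=10: L0/L1/L2 = -/BCD/- → run B
t=11: L0/L1/L2 = -/BCD/- → run B
t=12: L0/L1/L2 = -/CD/- → run C
t=13: L0/L1/L2 = -/D/- → run D
t=14: L0/L1/L2 = -/D/- → run D
t=15: L0/L1/L2 = -/D/- → run D
t=16: (idle)
t=17: (idle)
t=18: (idle)
t=19: (idle)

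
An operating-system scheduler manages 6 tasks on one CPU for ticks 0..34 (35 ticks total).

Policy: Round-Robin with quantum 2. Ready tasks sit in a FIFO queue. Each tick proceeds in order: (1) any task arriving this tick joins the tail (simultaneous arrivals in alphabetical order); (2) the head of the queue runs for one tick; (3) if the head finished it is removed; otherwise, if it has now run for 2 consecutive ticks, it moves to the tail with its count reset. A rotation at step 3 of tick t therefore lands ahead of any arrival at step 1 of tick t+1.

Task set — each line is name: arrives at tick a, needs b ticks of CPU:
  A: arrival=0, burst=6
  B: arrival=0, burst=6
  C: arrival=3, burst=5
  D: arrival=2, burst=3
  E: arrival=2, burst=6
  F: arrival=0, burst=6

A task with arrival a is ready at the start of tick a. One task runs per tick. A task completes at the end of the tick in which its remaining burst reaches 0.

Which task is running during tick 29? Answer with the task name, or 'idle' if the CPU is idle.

running at tick 29 = E

t=0: queue=[A,B,F] q_used=0 → run A
t=1: queue=[A,B,F] q_used=1 → run A
t=2: queue=[B,F,A,D,E] q_used=0 → run B
t=3: queue=[B,F,A,D,E,C] q_used=1 → run B
t=4: queue=[F,A,D,E,C,B] q_used=0 → run F
t=5: queue=[F,A,D,E,C,B] q_used=1 → run F
t=6: queue=[A,D,E,C,B,F] q_used=0 → run A
t=7: queue=[A,D,E,C,B,F] q_used=1 → run A
t=8: queue=[D,E,C,B,F,A] q_used=0 → run D
t=9: queue=[D,E,C,B,F,A] q_used=1 → run D
t=10: queue=[E,C,B,F,A,D] q_used=0 → run E
t=11: queue=[E,C,B,F,A,D] q_used=1 → run E
t=12: queue=[C,B,F,A,D,E] q_used=0 → run C
t=13: queue=[C,B,F,A,D,E] q_used=1 → run C
t=14: queue=[B,F,A,D,E,C] q_used=0 → run B
t=15: queue=[B,F,A,D,E,C] q_used=1 → run B
t=16: queue=[F,A,D,E,C,B] q_used=0 → run F
t=17: queue=[F,A,D,E,C,B] q_used=1 → run F
t=18: queue=[A,D,E,C,B,F] q_used=0 → run A
t=19: queue=[A,D,E,C,B,F] q_used=1 → run A
t=20: queue=[D,E,C,B,F] q_used=0 → run D
t=21: queue=[E,C,B,F] q_used=0 → run E
t=22: queue=[E,C,B,F] q_used=1 → run E
t=23: queue=[C,B,F,E] q_used=0 → run C
t=24: queue=[C,B,F,E] q_used=1 → run C
t=25: queue=[B,F,E,C] q_used=0 → run B
t=26: queue=[B,F,E,C] q_used=1 → run B
t=27: queue=[F,E,C] q_used=0 → run F
t=28: queue=[F,E,C] q_used=1 → run F
t=29: queue=[E,C] q_used=0 → run E
t=30: queue=[E,C] q_used=1 → run E
t=31: queue=[C] q_used=0 → run C
t=32: (idle)
t=33: (idle)
t=34: (idle)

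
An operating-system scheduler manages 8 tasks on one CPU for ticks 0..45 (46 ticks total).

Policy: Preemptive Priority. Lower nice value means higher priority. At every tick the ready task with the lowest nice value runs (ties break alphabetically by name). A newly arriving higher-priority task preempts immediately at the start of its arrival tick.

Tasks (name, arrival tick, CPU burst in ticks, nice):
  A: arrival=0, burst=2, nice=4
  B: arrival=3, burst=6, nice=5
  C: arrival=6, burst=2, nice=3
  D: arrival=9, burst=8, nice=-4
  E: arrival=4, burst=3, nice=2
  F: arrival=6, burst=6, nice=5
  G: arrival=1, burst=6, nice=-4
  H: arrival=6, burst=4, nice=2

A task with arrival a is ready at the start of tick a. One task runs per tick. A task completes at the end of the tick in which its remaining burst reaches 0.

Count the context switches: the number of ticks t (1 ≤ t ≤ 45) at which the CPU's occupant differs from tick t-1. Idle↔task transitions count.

context switches = 10

t=0: ready={A} → run A
t=1: ready={A,G} → run G
t=2: ready={A,G} → run G
t=3: ready={A,B,G} → run G
t=4: ready={A,B,E,G} → run G
t=5: ready={A,B,E,G} → run G
t=6: ready={A,B,C,E,F,G,H} → run G
t=7: ready={A,B,C,E,F,H} → run E
t=8: ready={A,B,C,E,F,H} → run E
t=9: ready={A,B,C,D,E,F,H} → run D
t=10: ready={A,B,C,D,E,F,H} → run D
t=11: ready={A,B,C,D,E,F,H} → run D
t=12: ready={A,B,C,D,E,F,H} → run D
t=13: ready={A,B,C,D,E,F,H} → run D
t=14: ready={A,B,C,D,E,F,H} → run D
t=15: ready={A,B,C,D,E,F,H} → run D
t=16: ready={A,B,C,D,E,F,H} → run D
t=17: ready={A,B,C,E,F,H} → run E
t=18: ready={A,B,C,F,H} → run H
t=19: ready={A,B,C,F,H} → run H
t=20: ready={A,B,C,F,H} → run H
t=21: ready={A,B,C,F,H} → run H
t=22: ready={A,B,C,F} → run C
t=23: ready={A,B,C,F} → run C
t=24: ready={A,B,F} → run A
t=25: ready={B,F} → run B
t=26: ready={B,F} → run B
t=27: ready={B,F} → run B
t=28: ready={B,F} → run B
t=29: ready={B,F} → run B
t=30: ready={B,F} → run B
t=31: ready={F} → run F
t=32: ready={F} → run F
t=33: ready={F} → run F
t=34: ready={F} → run F
t=35: ready={F} → run F
t=36: ready={F} → run F
t=37: (idle)
t=38: (idle)
t=39: (idle)
t=40: (idle)
t=41: (idle)
t=42: (idle)
t=43: (idle)
t=44: (idle)
t=45: (idle)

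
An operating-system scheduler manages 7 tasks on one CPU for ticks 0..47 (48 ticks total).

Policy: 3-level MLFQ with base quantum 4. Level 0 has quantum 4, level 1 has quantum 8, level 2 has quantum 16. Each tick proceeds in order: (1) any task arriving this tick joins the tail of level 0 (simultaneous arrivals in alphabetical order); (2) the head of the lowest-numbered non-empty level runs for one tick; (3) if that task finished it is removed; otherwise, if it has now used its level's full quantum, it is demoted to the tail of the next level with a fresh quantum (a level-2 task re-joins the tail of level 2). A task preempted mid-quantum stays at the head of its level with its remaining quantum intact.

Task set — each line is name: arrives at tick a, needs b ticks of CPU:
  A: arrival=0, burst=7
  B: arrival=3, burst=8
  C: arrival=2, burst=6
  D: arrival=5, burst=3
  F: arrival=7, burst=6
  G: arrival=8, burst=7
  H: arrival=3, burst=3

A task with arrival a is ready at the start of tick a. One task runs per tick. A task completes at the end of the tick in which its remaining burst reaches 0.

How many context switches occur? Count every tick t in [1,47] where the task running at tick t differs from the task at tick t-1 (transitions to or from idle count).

t=0: L0/L1/L2 = A/-/- → run A
t=1: L0/L1/L2 = A/-/- → run A
t=2: L0/L1/L2 = AC/-/- → run A
t=3: L0/L1/L2 = ACBH/-/- → run A
t=4: L0/L1/L2 = CBH/A/- → run C
t=5: L0/L1/L2 = CBHD/A/- → run C
t=6: L0/L1/L2 = CBHD/A/- → run C
t=7: L0/L1/L2 = CBHDF/A/- → run C
t=8: L0/L1/L2 = BHDFG/AC/- → run B
t=9: L0/L1/L2 = BHDFG/AC/- → run B
t=10: L0/L1/L2 = BHDFG/AC/- → run B
t=11: L0/L1/L2 = BHDFG/AC/- → run B
t=12: L0/L1/L2 = HDFG/ACB/- → run H
t=13: L0/L1/L2 = HDFG/ACB/- → run H
t=14: L0/L1/L2 = HDFG/ACB/- → run H
t=15: L0/L1/L2 = DFG/ACB/- → run D
t=16: L0/L1/L2 = DFG/ACB/- → run D
t=17: L0/L1/L2 = DFG/ACB/- → run D
t=18: L0/L1/L2 = FG/ACB/- → run F
t=19: L0/L1/L2 = FG/ACB/- → run F
t=20: L0/L1/L2 = FG/ACB/- → run F
t=21: L0/L1/L2 = FG/ACB/- → run F
t=22: L0/L1/L2 = G/ACBF/- → run G
t=23: L0/L1/L2 = G/ACBF/- → run G
t=24: L0/L1/L2 = G/ACBF/- → run G
t=25: L0/L1/L2 = G/ACBF/- → run G
t=26: L0/L1/L2 = -/ACBFG/- → run A
t=27: L0/L1/L2 = -/ACBFG/- → run A
t=28: L0/L1/L2 = -/ACBFG/- → run A
t=29: L0/L1/L2 = -/CBFG/- → run C
t=30: L0/L1/L2 = -/CBFG/- → run C
t=31: L0/L1/L2 = -/BFG/- → run B
t=32: L0/L1/L2 = -/BFG/- → run B
t=33: L0/L1/L2 = -/BFG/- → run B
t=34: L0/L1/L2 = -/BFG/- → run B
t=35: L0/L1/L2 = -/FG/- → run F
t=36: L0/L1/L2 = -/FG/- → run F
t=37: L0/L1/L2 = -/G/- → run G
t=38: L0/L1/L2 = -/G/- → run G
t=39: L0/L1/L2 = -/G/- → run G
t=40: (idle)
t=41: (idle)
t=42: (idle)
t=43: (idle)
t=44: (idle)
t=45: (idle)
t=46: (idle)
t=47: (idle)

context switches = 12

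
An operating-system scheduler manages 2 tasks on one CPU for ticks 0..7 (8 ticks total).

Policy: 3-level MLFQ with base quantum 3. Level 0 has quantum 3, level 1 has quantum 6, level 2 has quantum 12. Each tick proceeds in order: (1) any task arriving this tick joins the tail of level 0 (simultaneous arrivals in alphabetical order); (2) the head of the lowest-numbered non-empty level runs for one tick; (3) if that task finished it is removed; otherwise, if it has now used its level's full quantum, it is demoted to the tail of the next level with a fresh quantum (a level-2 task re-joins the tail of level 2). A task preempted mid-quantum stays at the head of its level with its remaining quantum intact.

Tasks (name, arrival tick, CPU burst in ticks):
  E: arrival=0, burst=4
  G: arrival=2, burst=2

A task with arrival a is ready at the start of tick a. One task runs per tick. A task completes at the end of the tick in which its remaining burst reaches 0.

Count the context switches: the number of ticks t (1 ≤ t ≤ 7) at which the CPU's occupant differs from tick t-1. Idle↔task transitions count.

context switches = 3

t=0: L0/L1/L2 = E/-/- → run E
t=1: L0/L1/L2 = E/-/- → run E
t=2: L0/L1/L2 = EG/-/- → run E
t=3: L0/L1/L2 = G/E/- → run G
t=4: L0/L1/L2 = G/E/- → run G
t=5: L0/L1/L2 = -/E/- → run E
t=6: (idle)
t=7: (idle)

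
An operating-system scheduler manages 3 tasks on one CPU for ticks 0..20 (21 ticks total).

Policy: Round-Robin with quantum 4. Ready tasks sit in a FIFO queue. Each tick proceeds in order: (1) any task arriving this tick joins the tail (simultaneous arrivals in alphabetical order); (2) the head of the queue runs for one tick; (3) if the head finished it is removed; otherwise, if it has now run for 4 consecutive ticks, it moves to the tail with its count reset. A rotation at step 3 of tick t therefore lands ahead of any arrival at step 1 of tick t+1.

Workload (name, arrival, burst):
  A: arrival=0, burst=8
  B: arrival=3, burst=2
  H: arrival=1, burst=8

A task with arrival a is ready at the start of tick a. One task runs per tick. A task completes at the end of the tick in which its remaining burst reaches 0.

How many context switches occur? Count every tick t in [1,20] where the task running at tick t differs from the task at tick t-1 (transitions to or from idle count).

context switches = 5

t=0: queue=[A] q_used=0 → run A
t=1: queue=[A,H] q_used=1 → run A
t=2: queue=[A,H] q_used=2 → run A
t=3: queue=[A,H,B] q_used=3 → run A
t=4: queue=[H,B,A] q_used=0 → run H
t=5: queue=[H,B,A] q_used=1 → run H
t=6: queue=[H,B,A] q_used=2 → run H
t=7: queue=[H,B,A] q_used=3 → run H
t=8: queue=[B,A,H] q_used=0 → run B
t=9: queue=[B,A,H] q_used=1 → run B
t=10: queue=[A,H] q_used=0 → run A
t=11: queue=[A,H] q_used=1 → run A
t=12: queue=[A,H] q_used=2 → run A
t=13: queue=[A,H] q_used=3 → run A
t=14: queue=[H] q_used=0 → run H
t=15: queue=[H] q_used=1 → run H
t=16: queue=[H] q_used=2 → run H
t=17: queue=[H] q_used=3 → run H
t=18: (idle)
t=19: (idle)
t=20: (idle)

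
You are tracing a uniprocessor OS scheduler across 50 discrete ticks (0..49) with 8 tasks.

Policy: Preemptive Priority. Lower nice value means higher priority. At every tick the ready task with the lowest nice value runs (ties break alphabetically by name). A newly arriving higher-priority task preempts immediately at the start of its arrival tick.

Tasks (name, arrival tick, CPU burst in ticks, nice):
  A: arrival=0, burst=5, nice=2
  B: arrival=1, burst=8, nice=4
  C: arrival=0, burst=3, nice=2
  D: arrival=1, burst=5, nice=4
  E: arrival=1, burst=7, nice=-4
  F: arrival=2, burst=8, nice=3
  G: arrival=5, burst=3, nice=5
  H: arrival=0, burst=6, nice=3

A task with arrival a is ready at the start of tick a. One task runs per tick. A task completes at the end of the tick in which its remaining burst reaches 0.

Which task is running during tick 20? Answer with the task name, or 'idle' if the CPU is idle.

running at tick 20 = F

t=0: ready={A,C,H} → run A
t=1: ready={A,B,C,D,E,H} → run E
t=2: ready={A,B,C,D,E,F,H} → run E
t=3: ready={A,B,C,D,E,F,H} → run E
t=4: ready={A,B,C,D,E,F,H} → run E
t=5: ready={A,B,C,D,E,F,G,H} → run E
t=6: ready={A,B,C,D,E,F,G,H} → run E
t=7: ready={A,B,C,D,E,F,G,H} → run E
t=8: ready={A,B,C,D,F,G,H} → run A
t=9: ready={A,B,C,D,F,G,H} → run A
t=10: ready={A,B,C,D,F,G,H} → run A
t=11: ready={A,B,C,D,F,G,H} → run A
t=12: ready={B,C,D,F,G,H} → run C
t=13: ready={B,C,D,F,G,H} → run C
t=14: ready={B,C,D,F,G,H} → run C
t=15: ready={B,D,F,G,H} → run F
t=16: ready={B,D,F,G,H} → run F
t=17: ready={B,D,F,G,H} → run F
t=18: ready={B,D,F,G,H} → run F
t=19: ready={B,D,F,G,H} → run F
t=20: ready={B,D,F,G,H} → run F
t=21: ready={B,D,F,G,H} → run F
t=22: ready={B,D,F,G,H} → run F
t=23: ready={B,D,G,H} → run H
t=24: ready={B,D,G,H} → run H
t=25: ready={B,D,G,H} → run H
t=26: ready={B,D,G,H} → run H
t=27: ready={B,D,G,H} → run H
t=28: ready={B,D,G,H} → run H
t=29: ready={B,D,G} → run B
t=30: ready={B,D,G} → run B
t=31: ready={B,D,G} → run B
t=32: ready={B,D,G} → run B
t=33: ready={B,D,G} → run B
t=34: ready={B,D,G} → run B
t=35: ready={B,D,G} → run B
t=36: ready={B,D,G} → run B
t=37: ready={D,G} → run D
t=38: ready={D,G} → run D
t=39: ready={D,G} → run D
t=40: ready={D,G} → run D
t=41: ready={D,G} → run D
t=42: ready={G} → run G
t=43: ready={G} → run G
t=44: ready={G} → run G
t=45: (idle)
t=46: (idle)
t=47: (idle)
t=48: (idle)
t=49: (idle)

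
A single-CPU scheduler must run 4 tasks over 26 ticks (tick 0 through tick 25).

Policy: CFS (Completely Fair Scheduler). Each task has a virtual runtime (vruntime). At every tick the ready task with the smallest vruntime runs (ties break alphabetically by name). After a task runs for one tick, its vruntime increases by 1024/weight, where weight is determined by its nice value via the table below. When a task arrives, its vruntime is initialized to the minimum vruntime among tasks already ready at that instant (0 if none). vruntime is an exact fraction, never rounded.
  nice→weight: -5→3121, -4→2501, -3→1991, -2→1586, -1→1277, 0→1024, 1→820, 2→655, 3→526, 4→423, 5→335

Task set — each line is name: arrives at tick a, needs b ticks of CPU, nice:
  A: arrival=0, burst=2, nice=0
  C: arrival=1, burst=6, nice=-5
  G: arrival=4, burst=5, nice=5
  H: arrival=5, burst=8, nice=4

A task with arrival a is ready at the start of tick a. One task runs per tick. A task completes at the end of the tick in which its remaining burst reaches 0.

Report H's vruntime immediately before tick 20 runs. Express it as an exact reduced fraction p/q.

t=0: vr[A=0] → run A
t=1: vr[A=1 C=1] → run A
t=2: vr[C=1] → run C
t=3: vr[C=4145/3121] → run C
t=4: vr[C=5169/3121 G=5169/3121] → run C
t=5: vr[C=6193/3121 G=5169/3121 H=5169/3121] → run G
t=6: vr[C=6193/3121 G=4927519/1045535 H=5169/3121] → run H
t=7: vr[C=6193/3121 G=4927519/1045535 H=5382391/1320183] → run C
t=8: vr[C=7217/3121 G=4927519/1045535 H=5382391/1320183] → run C
t=9: vr[C=8241/3121 G=4927519/1045535 H=5382391/1320183] → run C
t=10: vr[G=4927519/1045535 H=5382391/1320183] → run H
t=11: vr[G=4927519/1045535 H=8578295/1320183] → run G
t=12: vr[G=8123423/1045535 H=8578295/1320183] → run H
t=13: vr[G=8123423/1045535 H=3924733/440061] → run G
t=14: vr[G=11319327/1045535 H=3924733/440061] → run H
t=15: vr[G=11319327/1045535 H=14970103/1320183] → run G
t=16: vr[G=14515231/1045535 H=14970103/1320183] → run H
t=17: vr[G=14515231/1045535 H=18166007/1320183] → run H
t=18: vr[G=14515231/1045535 H=7120637/440061] → run G
t=19: vr[H=7120637/440061] → run H
t=20: vr[H=24557815/1320183] → run H
t=21: (idle)
t=22: (idle)
t=23: (idle)
t=24: (idle)
t=25: (idle)

vruntime(H, start of tick 20) = 24557815/1320183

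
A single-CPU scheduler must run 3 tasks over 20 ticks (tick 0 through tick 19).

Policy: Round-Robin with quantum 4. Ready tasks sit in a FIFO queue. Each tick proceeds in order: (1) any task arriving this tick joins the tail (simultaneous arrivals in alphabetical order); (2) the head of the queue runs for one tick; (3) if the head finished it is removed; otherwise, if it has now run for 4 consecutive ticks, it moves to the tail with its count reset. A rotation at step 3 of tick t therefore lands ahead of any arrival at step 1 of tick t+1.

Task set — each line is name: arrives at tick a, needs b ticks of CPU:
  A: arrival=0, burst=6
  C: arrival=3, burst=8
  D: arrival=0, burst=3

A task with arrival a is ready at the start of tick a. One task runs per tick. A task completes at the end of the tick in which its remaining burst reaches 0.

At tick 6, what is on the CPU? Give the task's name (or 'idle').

running at tick 6 = D

t=0: queue=[A,D] q_used=0 → run A
t=1: queue=[A,D] q_used=1 → run A
t=2: queue=[A,D] q_used=2 → run A
t=3: queue=[A,D,C] q_used=3 → run A
t=4: queue=[D,C,A] q_used=0 → run D
t=5: queue=[D,C,A] q_used=1 → run D
t=6: queue=[D,C,A] q_used=2 → run D
t=7: queue=[C,A] q_used=0 → run C
t=8: queue=[C,A] q_used=1 → run C
t=9: queue=[C,A] q_used=2 → run C
t=10: queue=[C,A] q_used=3 → run C
t=11: queue=[A,C] q_used=0 → run A
t=12: queue=[A,C] q_used=1 → run A
t=13: queue=[C] q_used=0 → run C
t=14: queue=[C] q_used=1 → run C
t=15: queue=[C] q_used=2 → run C
t=16: queue=[C] q_used=3 → run C
t=17: (idle)
t=18: (idle)
t=19: (idle)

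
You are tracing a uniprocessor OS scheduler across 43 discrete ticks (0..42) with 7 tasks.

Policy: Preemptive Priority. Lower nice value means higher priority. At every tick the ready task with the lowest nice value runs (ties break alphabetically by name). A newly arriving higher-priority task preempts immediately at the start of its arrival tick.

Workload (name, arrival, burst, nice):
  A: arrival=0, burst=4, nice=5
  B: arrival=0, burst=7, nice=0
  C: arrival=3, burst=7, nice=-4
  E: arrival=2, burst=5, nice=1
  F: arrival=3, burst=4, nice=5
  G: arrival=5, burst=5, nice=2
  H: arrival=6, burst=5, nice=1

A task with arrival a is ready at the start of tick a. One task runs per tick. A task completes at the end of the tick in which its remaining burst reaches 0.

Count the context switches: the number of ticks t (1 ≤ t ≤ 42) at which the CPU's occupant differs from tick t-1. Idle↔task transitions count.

context switches = 8

t=0: ready={A,B} → run B
t=1: ready={A,B} → run B
t=2: ready={A,B,E} → run B
t=3: ready={A,B,C,E,F} → run C
t=4: ready={A,B,C,E,F} → run C
t=5: ready={A,B,C,E,F,G} → run C
t=6: ready={A,B,C,E,F,G,H} → run C
t=7: ready={A,B,C,E,F,G,H} → run C
t=8: ready={A,B,C,E,F,G,H} → run C
t=9: ready={A,B,C,E,F,G,H} → run C
t=10: ready={A,B,E,F,G,H} → run B
t=11: ready={A,B,E,F,G,H} → run B
t=12: ready={A,B,E,F,G,H} → run B
t=13: ready={A,B,E,F,G,H} → run B
t=14: ready={A,E,F,G,H} → run E
t=15: ready={A,E,F,G,H} → run E
t=16: ready={A,E,F,G,H} → run E
t=17: ready={A,E,F,G,H} → run E
t=18: ready={A,E,F,G,H} → run E
t=19: ready={A,F,G,H} → run H
t=20: ready={A,F,G,H} → run H
t=21: ready={A,F,G,H} → run H
t=22: ready={A,F,G,H} → run H
t=23: ready={A,F,G,H} → run H
t=24: ready={A,F,G} → run G
t=25: ready={A,F,G} → run G
t=26: ready={A,F,G} → run G
t=27: ready={A,F,G} → run G
t=28: ready={A,F,G} → run G
t=29: ready={A,F} → run A
t=30: ready={A,F} → run A
t=31: ready={A,F} → run A
t=32: ready={A,F} → run A
t=33: ready={F} → run F
t=34: ready={F} → run F
t=35: ready={F} → run F
t=36: ready={F} → run F
t=37: (idle)
t=38: (idle)
t=39: (idle)
t=40: (idle)
t=41: (idle)
t=42: (idle)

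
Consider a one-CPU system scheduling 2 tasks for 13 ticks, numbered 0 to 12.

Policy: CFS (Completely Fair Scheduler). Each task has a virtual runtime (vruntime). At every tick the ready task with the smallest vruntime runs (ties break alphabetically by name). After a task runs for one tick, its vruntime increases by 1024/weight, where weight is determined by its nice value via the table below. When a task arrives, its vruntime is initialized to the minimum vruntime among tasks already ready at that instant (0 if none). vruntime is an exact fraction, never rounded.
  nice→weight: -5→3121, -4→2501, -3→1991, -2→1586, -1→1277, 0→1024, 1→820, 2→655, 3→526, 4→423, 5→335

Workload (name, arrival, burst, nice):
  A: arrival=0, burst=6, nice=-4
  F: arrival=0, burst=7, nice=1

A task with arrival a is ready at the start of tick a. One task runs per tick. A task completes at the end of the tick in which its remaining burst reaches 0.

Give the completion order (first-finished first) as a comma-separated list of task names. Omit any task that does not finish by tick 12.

completion order = A, F

t=0: vr[A=0 F=0] → run A
t=1: vr[A=1024/2501 F=0] → run F
t=2: vr[A=1024/2501 F=256/205] → run A
t=3: vr[A=2048/2501 F=256/205] → run A
t=4: vr[A=3072/2501 F=256/205] → run A
t=5: vr[A=4096/2501 F=256/205] → run F
t=6: vr[A=4096/2501 F=512/205] → run A
t=7: vr[A=5120/2501 F=512/205] → run A
t=8: vr[F=512/205] → run F
t=9: vr[F=768/205] → run F
t=10: vr[F=1024/205] → run F
t=11: vr[F=256/41] → run F
t=12: vr[F=1536/205] → run F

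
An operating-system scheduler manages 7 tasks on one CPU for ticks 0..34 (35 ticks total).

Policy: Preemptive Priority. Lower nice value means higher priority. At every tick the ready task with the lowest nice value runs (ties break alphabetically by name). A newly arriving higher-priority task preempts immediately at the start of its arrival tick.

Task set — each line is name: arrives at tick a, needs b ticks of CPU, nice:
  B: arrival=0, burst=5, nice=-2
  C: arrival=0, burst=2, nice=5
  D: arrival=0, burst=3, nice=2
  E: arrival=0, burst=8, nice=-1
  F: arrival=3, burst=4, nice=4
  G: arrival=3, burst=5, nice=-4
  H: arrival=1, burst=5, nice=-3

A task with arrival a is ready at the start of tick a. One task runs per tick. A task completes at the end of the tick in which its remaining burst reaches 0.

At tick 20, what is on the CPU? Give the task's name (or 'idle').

running at tick 20 = E

t=0: ready={B,C,D,E} → run B
t=1: ready={B,C,D,E,H} → run H
t=2: ready={B,C,D,E,H} → run H
t=3: ready={B,C,D,E,F,G,H} → run G
t=4: ready={B,C,D,E,F,G,H} → run G
t=5: ready={B,C,D,E,F,G,H} → run G
t=6: ready={B,C,D,E,F,G,H} → run G
t=7: ready={B,C,D,E,F,G,H} → run G
t=8: ready={B,C,D,E,F,H} → run H
t=9: ready={B,C,D,E,F,H} → run H
t=10: ready={B,C,D,E,F,H} → run H
t=11: ready={B,C,D,E,F} → run B
t=12: ready={B,C,D,E,F} → run B
t=13: ready={B,C,D,E,F} → run B
t=14: ready={B,C,D,E,F} → run B
t=15: ready={C,D,E,F} → run E
t=16: ready={C,D,E,F} → run E
t=17: ready={C,D,E,F} → run E
t=18: ready={C,D,E,F} → run E
t=19: ready={C,D,E,F} → run E
t=20: ready={C,D,E,F} → run E
t=21: ready={C,D,E,F} → run E
t=22: ready={C,D,E,F} → run E
t=23: ready={C,D,F} → run D
t=24: ready={C,D,F} → run D
t=25: ready={C,D,F} → run D
t=26: ready={C,F} → run F
t=27: ready={C,F} → run F
t=28: ready={C,F} → run F
t=29: ready={C,F} → run F
t=30: ready={C} → run C
t=31: ready={C} → run C
t=32: (idle)
t=33: (idle)
t=34: (idle)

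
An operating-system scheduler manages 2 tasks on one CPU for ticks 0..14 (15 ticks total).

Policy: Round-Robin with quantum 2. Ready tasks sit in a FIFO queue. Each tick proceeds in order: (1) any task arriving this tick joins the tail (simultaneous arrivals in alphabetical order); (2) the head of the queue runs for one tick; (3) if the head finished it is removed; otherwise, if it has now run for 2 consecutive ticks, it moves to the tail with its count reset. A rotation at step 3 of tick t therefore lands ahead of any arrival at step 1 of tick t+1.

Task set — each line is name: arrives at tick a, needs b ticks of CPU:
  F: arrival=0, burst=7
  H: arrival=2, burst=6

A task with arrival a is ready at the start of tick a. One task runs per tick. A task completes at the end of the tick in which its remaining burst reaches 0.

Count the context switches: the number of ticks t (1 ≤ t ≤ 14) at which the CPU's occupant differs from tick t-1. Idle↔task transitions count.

context switches = 6

t=0: queue=[F] q_used=0 → run F
t=1: queue=[F] q_used=1 → run F
t=2: queue=[F,H] q_used=0 → run F
t=3: queue=[F,H] q_used=1 → run F
t=4: queue=[H,F] q_used=0 → run H
t=5: queue=[H,F] q_used=1 → run H
t=6: queue=[F,H] q_used=0 → run F
t=7: queue=[F,H] q_used=1 → run F
t=8: queue=[H,F] q_used=0 → run H
t=9: queue=[H,F] q_used=1 → run H
t=10: queue=[F,H] q_used=0 → run F
t=11: queue=[H] q_used=0 → run H
t=12: queue=[H] q_used=1 → run H
t=13: (idle)
t=14: (idle)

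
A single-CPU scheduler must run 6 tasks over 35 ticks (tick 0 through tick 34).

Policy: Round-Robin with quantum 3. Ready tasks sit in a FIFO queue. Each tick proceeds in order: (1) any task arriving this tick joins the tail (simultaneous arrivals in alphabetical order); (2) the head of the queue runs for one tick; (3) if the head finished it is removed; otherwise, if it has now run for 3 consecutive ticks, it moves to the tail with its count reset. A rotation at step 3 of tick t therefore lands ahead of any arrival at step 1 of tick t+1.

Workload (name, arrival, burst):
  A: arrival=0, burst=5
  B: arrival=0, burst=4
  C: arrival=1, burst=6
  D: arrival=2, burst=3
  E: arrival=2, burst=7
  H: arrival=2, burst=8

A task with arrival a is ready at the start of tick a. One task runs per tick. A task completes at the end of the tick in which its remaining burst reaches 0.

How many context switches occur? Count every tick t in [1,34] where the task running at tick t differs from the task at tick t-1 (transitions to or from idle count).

context switches = 13

t=0: queue=[A,B] q_used=0 → run A
t=1: queue=[A,B,C] q_used=1 → run A
t=2: queue=[A,B,C,D,E,H] q_used=2 → run A
t=3: queue=[B,C,D,E,H,A] q_used=0 → run B
t=4: queue=[B,C,D,E,H,A] q_used=1 → run B
t=5: queue=[B,C,D,E,H,A] q_used=2 → run B
t=6: queue=[C,D,E,H,A,B] q_used=0 → run C
t=7: queue=[C,D,E,H,A,B] q_used=1 → run C
t=8: queue=[C,D,E,H,A,B] q_used=2 → run C
t=9: queue=[D,E,H,A,B,C] q_used=0 → run D
t=10: queue=[D,E,H,A,B,C] q_used=1 → run D
t=11: queue=[D,E,H,A,B,C] q_used=2 → run D
t=12: queue=[E,H,A,B,C] q_used=0 → run E
t=13: queue=[E,H,A,B,C] q_used=1 → run E
t=14: queue=[E,H,A,B,C] q_used=2 → run E
t=15: queue=[H,A,B,C,E] q_used=0 → run H
t=16: queue=[H,A,B,C,E] q_used=1 → run H
t=17: queue=[H,A,B,C,E] q_used=2 → run H
t=18: queue=[A,B,C,E,H] q_used=0 → run A
t=19: queue=[A,B,C,E,H] q_used=1 → run A
t=20: queue=[B,C,E,H] q_used=0 → run B
t=21: queue=[C,E,H] q_used=0 → run C
t=22: queue=[C,E,H] q_used=1 → run C
t=23: queue=[C,E,H] q_used=2 → run C
t=24: queue=[E,H] q_used=0 → run E
t=25: queue=[E,H] q_used=1 → run E
t=26: queue=[E,H] q_used=2 → run E
t=27: queue=[H,E] q_used=0 → run H
t=28: queue=[H,E] q_used=1 → run H
t=29: queue=[H,E] q_used=2 → run H
t=30: queue=[E,H] q_used=0 → run E
t=31: queue=[H] q_used=0 → run H
t=32: queue=[H] q_used=1 → run H
t=33: (idle)
t=34: (idle)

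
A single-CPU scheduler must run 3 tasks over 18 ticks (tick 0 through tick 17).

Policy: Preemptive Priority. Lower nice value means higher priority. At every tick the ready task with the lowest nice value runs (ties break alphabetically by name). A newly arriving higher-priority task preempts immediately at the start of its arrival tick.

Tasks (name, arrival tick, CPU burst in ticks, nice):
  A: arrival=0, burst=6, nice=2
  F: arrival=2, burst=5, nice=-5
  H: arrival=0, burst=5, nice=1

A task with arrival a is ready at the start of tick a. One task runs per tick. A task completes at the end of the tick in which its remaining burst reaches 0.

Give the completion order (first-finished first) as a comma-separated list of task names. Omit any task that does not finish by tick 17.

t=0: ready={A,H} → run H
t=1: ready={A,H} → run H
t=2: ready={A,F,H} → run F
t=3: ready={A,F,H} → run F
t=4: ready={A,F,H} → run F
t=5: ready={A,F,H} → run F
t=6: ready={A,F,H} → run F
t=7: ready={A,H} → run H
t=8: ready={A,H} → run H
t=9: ready={A,H} → run H
t=10: ready={A} → run A
t=11: ready={A} → run A
t=12: ready={A} → run A
t=13: ready={A} → run A
t=14: ready={A} → run A
t=15: ready={A} → run A
t=16: (idle)
t=17: (idle)

completion order = F, H, A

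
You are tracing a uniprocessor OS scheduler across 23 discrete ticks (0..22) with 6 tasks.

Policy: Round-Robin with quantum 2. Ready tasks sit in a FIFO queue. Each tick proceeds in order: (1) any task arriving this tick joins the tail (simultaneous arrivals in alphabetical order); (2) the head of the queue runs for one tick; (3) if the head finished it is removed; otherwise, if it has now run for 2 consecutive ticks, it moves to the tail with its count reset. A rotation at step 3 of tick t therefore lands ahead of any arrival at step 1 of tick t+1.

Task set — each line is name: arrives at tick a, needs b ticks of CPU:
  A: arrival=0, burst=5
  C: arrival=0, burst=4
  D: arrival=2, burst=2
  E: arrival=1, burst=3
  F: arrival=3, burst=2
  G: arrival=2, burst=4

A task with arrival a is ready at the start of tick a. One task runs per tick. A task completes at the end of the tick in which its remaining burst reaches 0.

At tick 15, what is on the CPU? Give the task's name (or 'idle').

t=0: queue=[A,C] q_used=0 → run A
t=1: queue=[A,C,E] q_used=1 → run A
t=2: queue=[C,E,A,D,G] q_used=0 → run C
t=3: queue=[C,E,A,D,G,F] q_used=1 → run C
t=4: queue=[E,A,D,G,F,C] q_used=0 → run E
t=5: queue=[E,A,D,G,F,C] q_used=1 → run E
t=6: queue=[A,D,G,F,C,E] q_used=0 → run A
t=7: queue=[A,D,G,F,C,E] q_used=1 → run A
t=8: queue=[D,G,F,C,E,A] q_used=0 → run D
t=9: queue=[D,G,F,C,E,A] q_used=1 → run D
t=10: queue=[G,F,C,E,A] q_used=0 → run G
t=11: queue=[G,F,C,E,A] q_used=1 → run G
t=12: queue=[F,C,E,A,G] q_used=0 → run F
t=13: queue=[F,C,E,A,G] q_used=1 → run F
t=14: queue=[C,E,A,G] q_used=0 → run C
t=15: queue=[C,E,A,G] q_used=1 → run C
t=16: queue=[E,A,G] q_used=0 → run E
t=17: queue=[A,G] q_used=0 → run A
t=18: queue=[G] q_used=0 → run G
t=19: queue=[G] q_used=1 → run G
t=20: (idle)
t=21: (idle)
t=22: (idle)

running at tick 15 = C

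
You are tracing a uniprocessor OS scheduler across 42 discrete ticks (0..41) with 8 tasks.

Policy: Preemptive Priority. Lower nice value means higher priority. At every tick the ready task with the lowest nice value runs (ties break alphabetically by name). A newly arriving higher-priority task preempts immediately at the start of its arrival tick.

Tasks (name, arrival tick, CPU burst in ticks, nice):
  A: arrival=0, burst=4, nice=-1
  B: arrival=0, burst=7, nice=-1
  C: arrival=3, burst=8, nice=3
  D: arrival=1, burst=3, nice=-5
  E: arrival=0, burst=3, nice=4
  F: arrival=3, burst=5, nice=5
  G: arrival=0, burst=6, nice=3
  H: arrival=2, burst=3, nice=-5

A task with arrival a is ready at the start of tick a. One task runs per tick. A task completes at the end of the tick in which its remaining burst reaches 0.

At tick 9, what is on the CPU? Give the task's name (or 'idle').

running at tick 9 = A

t=0: ready={A,B,E,G} → run A
t=1: ready={A,B,D,E,G} → run D
t=2: ready={A,B,D,E,G,H} → run D
t=3: ready={A,B,C,D,E,F,G,H} → run D
t=4: ready={A,B,C,E,F,G,H} → run H
t=5: ready={A,B,C,E,F,G,H} → run H
t=6: ready={A,B,C,E,F,G,H} → run H
t=7: ready={A,B,C,E,F,G} → run A
t=8: ready={A,B,C,E,F,G} → run A
t=9: ready={A,B,C,E,F,G} → run A
t=10: ready={B,C,E,F,G} → run B
t=11: ready={B,C,E,F,G} → run B
t=12: ready={B,C,E,F,G} → run B
t=13: ready={B,C,E,F,G} → run B
t=14: ready={B,C,E,F,G} → run B
t=15: ready={B,C,E,F,G} → run B
t=16: ready={B,C,E,F,G} → run B
t=17: ready={C,E,F,G} → run C
t=18: ready={C,E,F,G} → run C
t=19: ready={C,E,F,G} → run C
t=20: ready={C,E,F,G} → run C
t=21: ready={C,E,F,G} → run C
t=22: ready={C,E,F,G} → run C
t=23: ready={C,E,F,G} → run C
t=24: ready={C,E,F,G} → run C
t=25: ready={E,F,G} → run G
t=26: ready={E,F,G} → run G
t=27: ready={E,F,G} → run G
t=28: ready={E,F,G} → run G
t=29: ready={E,F,G} → run G
t=30: ready={E,F,G} → run G
t=31: ready={E,F} → run E
t=32: ready={E,F} → run E
t=33: ready={E,F} → run E
t=34: ready={F} → run F
t=35: ready={F} → run F
t=36: ready={F} → run F
t=37: ready={F} → run F
t=38: ready={F} → run F
t=39: (idle)
t=40: (idle)
t=41: (idle)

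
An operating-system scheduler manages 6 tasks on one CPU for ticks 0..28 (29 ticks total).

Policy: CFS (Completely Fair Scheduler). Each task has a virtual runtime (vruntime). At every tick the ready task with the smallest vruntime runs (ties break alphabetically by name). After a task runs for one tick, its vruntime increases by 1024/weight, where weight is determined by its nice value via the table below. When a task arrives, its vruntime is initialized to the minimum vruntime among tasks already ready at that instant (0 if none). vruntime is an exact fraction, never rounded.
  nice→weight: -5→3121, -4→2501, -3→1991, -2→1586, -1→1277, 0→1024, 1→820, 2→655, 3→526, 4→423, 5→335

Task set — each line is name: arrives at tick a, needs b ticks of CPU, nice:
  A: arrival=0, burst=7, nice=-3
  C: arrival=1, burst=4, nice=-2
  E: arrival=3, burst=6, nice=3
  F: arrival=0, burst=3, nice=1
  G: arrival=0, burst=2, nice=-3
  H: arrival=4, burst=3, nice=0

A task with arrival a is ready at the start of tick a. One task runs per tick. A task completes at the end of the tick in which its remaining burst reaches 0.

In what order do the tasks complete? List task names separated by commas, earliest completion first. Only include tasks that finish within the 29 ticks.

t=0: vr[A=0 F=0 G=0] → run A
t=1: vr[A=1024/1991 C=0 F=0 G=0] → run C
t=2: vr[A=1024/1991 C=512/793 F=0 G=0] → run F
t=3: vr[A=1024/1991 C=512/793 E=0 F=256/205 G=0] → run E
t=4: vr[A=1024/1991 C=512/793 E=512/263 F=256/205 G=0 H=0] → run G
t=5: vr[A=1024/1991 C=512/793 E=512/263 F=256/205 G=1024/1991 H=0] → run H
t=6: vr[A=1024/1991 C=512/793 E=512/263 F=256/205 G=1024/1991 H=1] → run A
t=7: vr[A=2048/1991 C=512/793 E=512/263 F=256/205 G=1024/1991 H=1] → run G
t=8: vr[A=2048/1991 C=512/793 E=512/263 F=256/205 H=1] → run C
t=9: vr[A=2048/1991 C=1024/793 E=512/263 F=256/205 H=1] → run H
t=10: vr[A=2048/1991 C=1024/793 E=512/263 F=256/205 H=2] → run A
t=11: vr[A=3072/1991 C=1024/793 E=512/263 F=256/205 H=2] → run F
t=12: vr[A=3072/1991 C=1024/793 E=512/263 F=512/205 H=2] → run C
t=13: vr[A=3072/1991 C=1536/793 E=512/263 F=512/205 H=2] → run A
t=14: vr[A=4096/1991 C=1536/793 E=512/263 F=512/205 H=2] → run C
t=15: vr[A=4096/1991 E=512/263 F=512/205 H=2] → run E
t=16: vr[A=4096/1991 E=1024/263 F=512/205 H=2] → run H
t=17: vr[A=4096/1991 E=1024/263 F=512/205] → run A
t=18: vr[A=5120/1991 E=1024/263 F=512/205] → run F
t=19: vr[A=5120/1991 E=1024/263] → run A
t=20: vr[A=6144/1991 E=1024/263] → run A
t=21: vr[E=1024/263] → run E
t=22: vr[E=1536/263] → run E
t=23: vr[E=2048/263] → run E
t=24: vr[E=2560/263] → run E
t=25: (idle)
t=26: (idle)
t=27: (idle)
t=28: (idle)

completion order = G, C, H, F, A, E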